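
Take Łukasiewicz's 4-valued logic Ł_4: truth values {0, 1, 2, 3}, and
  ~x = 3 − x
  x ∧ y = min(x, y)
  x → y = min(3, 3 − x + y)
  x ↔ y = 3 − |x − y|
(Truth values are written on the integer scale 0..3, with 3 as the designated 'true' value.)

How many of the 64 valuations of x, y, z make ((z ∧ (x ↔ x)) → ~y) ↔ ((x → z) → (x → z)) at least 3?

40

value 3: 40 assignments (counts)
value 2: 12 assignments
value 1: 8 assignments
value 0: 4 assignments
So 40 of the 64 assignments meet the threshold.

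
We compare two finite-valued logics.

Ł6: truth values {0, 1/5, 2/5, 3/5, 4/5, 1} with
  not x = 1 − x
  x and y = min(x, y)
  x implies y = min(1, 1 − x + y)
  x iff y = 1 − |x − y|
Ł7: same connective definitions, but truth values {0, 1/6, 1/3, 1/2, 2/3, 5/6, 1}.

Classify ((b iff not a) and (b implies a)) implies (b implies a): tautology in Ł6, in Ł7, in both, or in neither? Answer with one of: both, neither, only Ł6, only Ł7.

both

In Ł6: every assignment gives 1 — tautology.
In Ł7: every assignment gives 1 — tautology.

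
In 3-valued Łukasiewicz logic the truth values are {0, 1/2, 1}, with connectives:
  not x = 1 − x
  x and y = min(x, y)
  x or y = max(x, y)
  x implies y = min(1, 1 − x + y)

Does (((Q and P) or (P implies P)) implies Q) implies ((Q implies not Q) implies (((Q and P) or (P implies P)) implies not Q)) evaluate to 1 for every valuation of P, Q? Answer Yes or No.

P = 0, Q = 0 ↦ 1
P = 0, Q = 1/2 ↦ 1
P = 0, Q = 1 ↦ 1
P = 1/2, Q = 0 ↦ 1
P = 1/2, Q = 1/2 ↦ 1
P = 1/2, Q = 1 ↦ 1
P = 1, Q = 0 ↦ 1
P = 1, Q = 1/2 ↦ 1
P = 1, Q = 1 ↦ 1
Every assignment gives a value ≥ 1.

Yes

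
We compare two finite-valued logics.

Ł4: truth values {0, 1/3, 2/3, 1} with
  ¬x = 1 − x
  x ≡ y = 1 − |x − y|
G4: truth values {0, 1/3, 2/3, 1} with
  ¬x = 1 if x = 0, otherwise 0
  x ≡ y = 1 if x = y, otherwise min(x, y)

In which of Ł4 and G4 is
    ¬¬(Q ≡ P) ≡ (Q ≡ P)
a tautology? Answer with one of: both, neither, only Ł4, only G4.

only Ł4

In Ł4: every assignment gives 1 — tautology.
In G4: at P = 1/3, Q = 2/3 the value is 1/3 — not a tautology.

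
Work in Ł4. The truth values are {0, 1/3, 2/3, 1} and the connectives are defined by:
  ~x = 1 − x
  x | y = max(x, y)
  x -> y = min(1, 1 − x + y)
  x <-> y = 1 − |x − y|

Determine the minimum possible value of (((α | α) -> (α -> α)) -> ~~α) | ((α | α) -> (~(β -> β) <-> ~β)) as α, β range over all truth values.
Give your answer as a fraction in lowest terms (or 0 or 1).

2/3

Take α = 1/3, β = 0:
α | α = 1/3 | 1/3 = 1/3
α -> α = 1/3 -> 1/3 = 1
(α | α) -> (α -> α) = 1/3 -> 1 = 1
~α = ~1/3 = 2/3
~~α = ~2/3 = 1/3
((α | α) -> (α -> α)) -> ~~α = 1 -> 1/3 = 1/3
α | α = 1/3 | 1/3 = 1/3
β -> β = 0 -> 0 = 1
~(β -> β) = ~1 = 0
~β = ~0 = 1
~(β -> β) <-> ~β = 0 <-> 1 = 0
(α | α) -> (~(β -> β) <-> ~β) = 1/3 -> 0 = 2/3
(((α | α) -> (α -> α)) -> ~~α) | ((α | α) -> (~(β -> β) <-> ~β)) = 1/3 | 2/3 = 2/3
No assignment yields a value below 2/3, so this is the minimum.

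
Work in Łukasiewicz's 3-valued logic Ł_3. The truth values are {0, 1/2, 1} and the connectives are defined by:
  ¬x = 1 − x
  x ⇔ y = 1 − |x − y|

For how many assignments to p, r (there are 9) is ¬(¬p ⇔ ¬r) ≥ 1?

p = 0, r = 0 ↦ 0  <
p = 0, r = 1/2 ↦ 1/2  <
p = 0, r = 1 ↦ 1  ≥
p = 1/2, r = 0 ↦ 1/2  <
p = 1/2, r = 1/2 ↦ 0  <
p = 1/2, r = 1 ↦ 1/2  <
p = 1, r = 0 ↦ 1  ≥
p = 1, r = 1/2 ↦ 1/2  <
p = 1, r = 1 ↦ 0  <
So 2 of the 9 assignments meet the threshold.

2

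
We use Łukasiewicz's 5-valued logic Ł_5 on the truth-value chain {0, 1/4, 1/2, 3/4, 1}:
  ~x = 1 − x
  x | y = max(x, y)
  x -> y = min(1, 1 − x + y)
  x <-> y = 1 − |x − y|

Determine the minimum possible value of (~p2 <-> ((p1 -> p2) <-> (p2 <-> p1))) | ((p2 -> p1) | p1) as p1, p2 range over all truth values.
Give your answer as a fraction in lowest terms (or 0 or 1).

1/2

Take p1 = 1/2, p2 = 1:
~p2 = ~1 = 0
p1 -> p2 = 1/2 -> 1 = 1
p2 <-> p1 = 1 <-> 1/2 = 1/2
(p1 -> p2) <-> (p2 <-> p1) = 1 <-> 1/2 = 1/2
~p2 <-> ((p1 -> p2) <-> (p2 <-> p1)) = 0 <-> 1/2 = 1/2
p2 -> p1 = 1 -> 1/2 = 1/2
(p2 -> p1) | p1 = 1/2 | 1/2 = 1/2
(~p2 <-> ((p1 -> p2) <-> (p2 <-> p1))) | ((p2 -> p1) | p1) = 1/2 | 1/2 = 1/2
No assignment yields a value below 1/2, so this is the minimum.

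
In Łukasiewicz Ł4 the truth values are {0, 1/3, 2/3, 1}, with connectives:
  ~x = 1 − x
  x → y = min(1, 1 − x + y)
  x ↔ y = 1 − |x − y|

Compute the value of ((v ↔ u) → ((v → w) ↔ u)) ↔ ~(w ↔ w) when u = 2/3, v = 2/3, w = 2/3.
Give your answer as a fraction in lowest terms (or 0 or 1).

v ↔ u = 2/3 ↔ 2/3 = 1
v → w = 2/3 → 2/3 = 1
(v → w) ↔ u = 1 ↔ 2/3 = 2/3
(v ↔ u) → ((v → w) ↔ u) = 1 → 2/3 = 2/3
w ↔ w = 2/3 ↔ 2/3 = 1
~(w ↔ w) = ~1 = 0
((v ↔ u) → ((v → w) ↔ u)) ↔ ~(w ↔ w) = 2/3 ↔ 0 = 1/3

1/3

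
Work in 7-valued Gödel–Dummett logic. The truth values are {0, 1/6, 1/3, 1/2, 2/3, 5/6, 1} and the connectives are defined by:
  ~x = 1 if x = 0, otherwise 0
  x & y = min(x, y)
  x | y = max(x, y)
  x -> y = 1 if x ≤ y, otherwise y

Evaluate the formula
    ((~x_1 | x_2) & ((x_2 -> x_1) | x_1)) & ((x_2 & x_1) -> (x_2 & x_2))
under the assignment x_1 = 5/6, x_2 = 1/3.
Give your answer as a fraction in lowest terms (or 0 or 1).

~x_1 = ~5/6 = 0
~x_1 | x_2 = 0 | 1/3 = 1/3
x_2 -> x_1 = 1/3 -> 5/6 = 1
(x_2 -> x_1) | x_1 = 1 | 5/6 = 1
(~x_1 | x_2) & ((x_2 -> x_1) | x_1) = 1/3 & 1 = 1/3
x_2 & x_1 = 1/3 & 5/6 = 1/3
x_2 & x_2 = 1/3 & 1/3 = 1/3
(x_2 & x_1) -> (x_2 & x_2) = 1/3 -> 1/3 = 1
((~x_1 | x_2) & ((x_2 -> x_1) | x_1)) & ((x_2 & x_1) -> (x_2 & x_2)) = 1/3 & 1 = 1/3

1/3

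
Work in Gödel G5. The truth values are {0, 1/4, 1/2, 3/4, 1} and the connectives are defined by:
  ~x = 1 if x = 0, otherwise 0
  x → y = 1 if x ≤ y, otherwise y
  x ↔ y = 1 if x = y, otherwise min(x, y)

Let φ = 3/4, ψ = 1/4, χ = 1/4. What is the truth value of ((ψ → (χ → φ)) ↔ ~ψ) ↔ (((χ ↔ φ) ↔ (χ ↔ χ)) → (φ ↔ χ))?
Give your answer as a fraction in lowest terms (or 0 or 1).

χ → φ = 1/4 → 3/4 = 1
ψ → (χ → φ) = 1/4 → 1 = 1
~ψ = ~1/4 = 0
(ψ → (χ → φ)) ↔ ~ψ = 1 ↔ 0 = 0
χ ↔ φ = 1/4 ↔ 3/4 = 1/4
χ ↔ χ = 1/4 ↔ 1/4 = 1
(χ ↔ φ) ↔ (χ ↔ χ) = 1/4 ↔ 1 = 1/4
φ ↔ χ = 3/4 ↔ 1/4 = 1/4
((χ ↔ φ) ↔ (χ ↔ χ)) → (φ ↔ χ) = 1/4 → 1/4 = 1
((ψ → (χ → φ)) ↔ ~ψ) ↔ (((χ ↔ φ) ↔ (χ ↔ χ)) → (φ ↔ χ)) = 0 ↔ 1 = 0

0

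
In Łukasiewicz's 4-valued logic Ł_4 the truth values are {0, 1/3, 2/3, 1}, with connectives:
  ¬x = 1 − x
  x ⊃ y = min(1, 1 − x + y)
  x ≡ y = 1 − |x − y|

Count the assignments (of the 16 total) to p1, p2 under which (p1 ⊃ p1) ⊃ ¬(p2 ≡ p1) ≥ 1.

2

p1 = 0, p2 = 0 ↦ 0  <
p1 = 0, p2 = 1/3 ↦ 1/3  <
p1 = 0, p2 = 2/3 ↦ 2/3  <
p1 = 0, p2 = 1 ↦ 1  ≥
p1 = 1/3, p2 = 0 ↦ 1/3  <
p1 = 1/3, p2 = 1/3 ↦ 0  <
p1 = 1/3, p2 = 2/3 ↦ 1/3  <
p1 = 1/3, p2 = 1 ↦ 2/3  <
p1 = 2/3, p2 = 0 ↦ 2/3  <
p1 = 2/3, p2 = 1/3 ↦ 1/3  <
p1 = 2/3, p2 = 2/3 ↦ 0  <
p1 = 2/3, p2 = 1 ↦ 1/3  <
p1 = 1, p2 = 0 ↦ 1  ≥
p1 = 1, p2 = 1/3 ↦ 2/3  <
p1 = 1, p2 = 2/3 ↦ 1/3  <
p1 = 1, p2 = 1 ↦ 0  <
So 2 of the 16 assignments meet the threshold.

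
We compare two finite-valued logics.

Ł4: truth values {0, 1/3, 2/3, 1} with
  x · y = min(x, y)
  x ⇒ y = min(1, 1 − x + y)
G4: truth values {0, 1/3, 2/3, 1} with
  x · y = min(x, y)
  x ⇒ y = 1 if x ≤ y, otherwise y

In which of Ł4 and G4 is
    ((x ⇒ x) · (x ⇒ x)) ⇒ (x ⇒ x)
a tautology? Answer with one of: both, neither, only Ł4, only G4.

In Ł4: every assignment gives 1 — tautology.
In G4: every assignment gives 1 — tautology.

both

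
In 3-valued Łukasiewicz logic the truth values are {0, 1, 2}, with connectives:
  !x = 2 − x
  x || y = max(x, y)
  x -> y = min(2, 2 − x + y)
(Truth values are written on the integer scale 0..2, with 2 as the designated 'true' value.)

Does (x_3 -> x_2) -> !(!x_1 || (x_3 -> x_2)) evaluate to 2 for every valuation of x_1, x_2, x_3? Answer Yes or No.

No

Counterexample: take x_1 = 0, x_2 = 0, x_3 = 0.
x_3 -> x_2 = 0 -> 0 = 2
!x_1 = !0 = 2
!x_1 || (x_3 -> x_2) = 2 || 2 = 2
!(!x_1 || (x_3 -> x_2)) = !2 = 0
(x_3 -> x_2) -> !(!x_1 || (x_3 -> x_2)) = 2 -> 0 = 0
This gives 0 ≠ 2.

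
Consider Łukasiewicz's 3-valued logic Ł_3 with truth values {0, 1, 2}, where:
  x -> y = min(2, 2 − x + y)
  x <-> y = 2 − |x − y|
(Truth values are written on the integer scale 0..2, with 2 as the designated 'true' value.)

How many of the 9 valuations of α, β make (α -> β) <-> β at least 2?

α = 0, β = 0 ↦ 0  <
α = 0, β = 1 ↦ 1  <
α = 0, β = 2 ↦ 2  ≥
α = 1, β = 0 ↦ 1  <
α = 1, β = 1 ↦ 1  <
α = 1, β = 2 ↦ 2  ≥
α = 2, β = 0 ↦ 2  ≥
α = 2, β = 1 ↦ 2  ≥
α = 2, β = 2 ↦ 2  ≥
So 5 of the 9 assignments meet the threshold.

5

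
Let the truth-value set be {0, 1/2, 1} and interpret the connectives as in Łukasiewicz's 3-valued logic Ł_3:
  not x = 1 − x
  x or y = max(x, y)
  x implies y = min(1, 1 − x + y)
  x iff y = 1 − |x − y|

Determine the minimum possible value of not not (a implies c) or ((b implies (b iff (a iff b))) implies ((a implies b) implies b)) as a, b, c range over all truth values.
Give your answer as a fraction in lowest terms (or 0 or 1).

Take a = 1/2, b = 0, c = 0:
a implies c = 1/2 implies 0 = 1/2
not (a implies c) = not 1/2 = 1/2
not not (a implies c) = not 1/2 = 1/2
a iff b = 1/2 iff 0 = 1/2
b iff (a iff b) = 0 iff 1/2 = 1/2
b implies (b iff (a iff b)) = 0 implies 1/2 = 1
a implies b = 1/2 implies 0 = 1/2
(a implies b) implies b = 1/2 implies 0 = 1/2
(b implies (b iff (a iff b))) implies ((a implies b) implies b) = 1 implies 1/2 = 1/2
not not (a implies c) or ((b implies (b iff (a iff b))) implies ((a implies b) implies b)) = 1/2 or 1/2 = 1/2
No assignment yields a value below 1/2, so this is the minimum.

1/2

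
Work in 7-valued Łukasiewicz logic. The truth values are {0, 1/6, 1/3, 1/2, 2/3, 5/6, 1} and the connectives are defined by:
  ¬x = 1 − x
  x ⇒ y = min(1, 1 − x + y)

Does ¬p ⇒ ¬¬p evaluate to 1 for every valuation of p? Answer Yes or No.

Counterexample: take p = 0.
¬p = ¬0 = 1
¬p = ¬0 = 1
¬¬p = ¬1 = 0
¬p ⇒ ¬¬p = 1 ⇒ 0 = 0
This gives 0 ≠ 1.

No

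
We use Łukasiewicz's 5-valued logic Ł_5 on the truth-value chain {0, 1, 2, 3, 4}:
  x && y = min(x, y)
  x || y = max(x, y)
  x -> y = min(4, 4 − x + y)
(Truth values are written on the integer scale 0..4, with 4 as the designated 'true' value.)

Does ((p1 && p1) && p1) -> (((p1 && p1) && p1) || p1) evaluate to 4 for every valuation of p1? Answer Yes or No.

Yes

p1 = 0 ↦ 4
p1 = 1 ↦ 4
p1 = 2 ↦ 4
p1 = 3 ↦ 4
p1 = 4 ↦ 4
Every assignment gives a value ≥ 4.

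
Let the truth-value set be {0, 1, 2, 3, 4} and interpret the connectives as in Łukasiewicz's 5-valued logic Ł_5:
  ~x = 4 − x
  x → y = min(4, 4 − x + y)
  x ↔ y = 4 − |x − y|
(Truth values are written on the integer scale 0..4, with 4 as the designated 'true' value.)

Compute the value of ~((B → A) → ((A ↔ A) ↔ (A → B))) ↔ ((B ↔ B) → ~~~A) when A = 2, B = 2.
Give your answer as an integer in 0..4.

B → A = 2 → 2 = 4
A ↔ A = 2 ↔ 2 = 4
A → B = 2 → 2 = 4
(A ↔ A) ↔ (A → B) = 4 ↔ 4 = 4
(B → A) → ((A ↔ A) ↔ (A → B)) = 4 → 4 = 4
~((B → A) → ((A ↔ A) ↔ (A → B))) = ~4 = 0
B ↔ B = 2 ↔ 2 = 4
~A = ~2 = 2
~~A = ~2 = 2
~~~A = ~2 = 2
(B ↔ B) → ~~~A = 4 → 2 = 2
~((B → A) → ((A ↔ A) ↔ (A → B))) ↔ ((B ↔ B) → ~~~A) = 0 ↔ 2 = 2

2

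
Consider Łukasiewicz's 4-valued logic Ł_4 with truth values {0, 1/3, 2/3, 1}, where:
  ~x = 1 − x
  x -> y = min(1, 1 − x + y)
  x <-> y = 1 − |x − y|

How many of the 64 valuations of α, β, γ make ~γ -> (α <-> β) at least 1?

44

value 1: 44 assignments (counts)
value 2/3: 12 assignments
value 1/3: 6 assignments
value 0: 2 assignments
So 44 of the 64 assignments meet the threshold.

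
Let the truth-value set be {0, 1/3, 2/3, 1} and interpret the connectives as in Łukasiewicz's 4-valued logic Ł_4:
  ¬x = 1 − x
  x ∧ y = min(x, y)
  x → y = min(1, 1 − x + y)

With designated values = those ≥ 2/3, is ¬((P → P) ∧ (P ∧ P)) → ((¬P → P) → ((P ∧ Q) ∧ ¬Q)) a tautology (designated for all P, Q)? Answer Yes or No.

P = 0, Q = 0 ↦ 1
P = 0, Q = 1/3 ↦ 1
P = 0, Q = 2/3 ↦ 1
P = 0, Q = 1 ↦ 1
P = 1/3, Q = 0 ↦ 2/3
P = 1/3, Q = 1/3 ↦ 1
P = 1/3, Q = 2/3 ↦ 1
P = 1/3, Q = 1 ↦ 2/3
P = 2/3, Q = 0 ↦ 2/3
P = 2/3, Q = 1/3 ↦ 1
P = 2/3, Q = 2/3 ↦ 1
P = 2/3, Q = 1 ↦ 2/3
P = 1, Q = 0 ↦ 1
P = 1, Q = 1/3 ↦ 1
P = 1, Q = 2/3 ↦ 1
P = 1, Q = 1 ↦ 1
Every assignment gives a value ≥ 2/3.

Yes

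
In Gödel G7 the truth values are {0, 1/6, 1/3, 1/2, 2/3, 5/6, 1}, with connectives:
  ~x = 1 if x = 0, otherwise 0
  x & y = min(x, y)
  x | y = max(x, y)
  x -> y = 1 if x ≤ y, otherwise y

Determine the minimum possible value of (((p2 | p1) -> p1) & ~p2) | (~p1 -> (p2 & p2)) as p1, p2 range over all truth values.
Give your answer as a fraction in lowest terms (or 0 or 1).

Take p1 = 0, p2 = 1/6:
p2 | p1 = 1/6 | 0 = 1/6
(p2 | p1) -> p1 = 1/6 -> 0 = 0
~p2 = ~1/6 = 0
((p2 | p1) -> p1) & ~p2 = 0 & 0 = 0
~p1 = ~0 = 1
p2 & p2 = 1/6 & 1/6 = 1/6
~p1 -> (p2 & p2) = 1 -> 1/6 = 1/6
(((p2 | p1) -> p1) & ~p2) | (~p1 -> (p2 & p2)) = 0 | 1/6 = 1/6
No assignment yields a value below 1/6, so this is the minimum.

1/6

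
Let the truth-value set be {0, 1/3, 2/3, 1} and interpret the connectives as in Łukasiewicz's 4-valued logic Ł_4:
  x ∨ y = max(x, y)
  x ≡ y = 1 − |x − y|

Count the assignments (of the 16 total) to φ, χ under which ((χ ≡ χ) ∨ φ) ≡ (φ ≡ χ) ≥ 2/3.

φ = 0, χ = 0 ↦ 1  ≥
φ = 0, χ = 1/3 ↦ 2/3  ≥
φ = 0, χ = 2/3 ↦ 1/3  <
φ = 0, χ = 1 ↦ 0  <
φ = 1/3, χ = 0 ↦ 2/3  ≥
φ = 1/3, χ = 1/3 ↦ 1  ≥
φ = 1/3, χ = 2/3 ↦ 2/3  ≥
φ = 1/3, χ = 1 ↦ 1/3  <
φ = 2/3, χ = 0 ↦ 1/3  <
φ = 2/3, χ = 1/3 ↦ 2/3  ≥
φ = 2/3, χ = 2/3 ↦ 1  ≥
φ = 2/3, χ = 1 ↦ 2/3  ≥
φ = 1, χ = 0 ↦ 0  <
φ = 1, χ = 1/3 ↦ 1/3  <
φ = 1, χ = 2/3 ↦ 2/3  ≥
φ = 1, χ = 1 ↦ 1  ≥
So 10 of the 16 assignments meet the threshold.

10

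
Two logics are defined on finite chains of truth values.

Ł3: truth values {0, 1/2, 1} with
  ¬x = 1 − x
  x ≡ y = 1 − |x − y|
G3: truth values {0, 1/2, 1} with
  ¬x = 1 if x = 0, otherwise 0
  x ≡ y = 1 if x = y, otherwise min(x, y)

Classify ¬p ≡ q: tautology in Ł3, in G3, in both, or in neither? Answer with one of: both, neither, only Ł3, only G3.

In Ł3: at p = 0, q = 0 the value is 0 — not a tautology.
In G3: at p = 0, q = 0 the value is 0 — not a tautology.

neither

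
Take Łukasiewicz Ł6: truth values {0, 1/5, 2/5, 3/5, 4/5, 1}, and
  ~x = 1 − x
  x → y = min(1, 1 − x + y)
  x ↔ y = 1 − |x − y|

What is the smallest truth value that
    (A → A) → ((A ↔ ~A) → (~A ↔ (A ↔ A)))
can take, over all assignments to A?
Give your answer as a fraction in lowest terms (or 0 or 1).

3/5

Take A = 3/5:
A → A = 3/5 → 3/5 = 1
~A = ~3/5 = 2/5
A ↔ ~A = 3/5 ↔ 2/5 = 4/5
~A = ~3/5 = 2/5
A ↔ A = 3/5 ↔ 3/5 = 1
~A ↔ (A ↔ A) = 2/5 ↔ 1 = 2/5
(A ↔ ~A) → (~A ↔ (A ↔ A)) = 4/5 → 2/5 = 3/5
(A → A) → ((A ↔ ~A) → (~A ↔ (A ↔ A))) = 1 → 3/5 = 3/5
No assignment yields a value below 3/5, so this is the minimum.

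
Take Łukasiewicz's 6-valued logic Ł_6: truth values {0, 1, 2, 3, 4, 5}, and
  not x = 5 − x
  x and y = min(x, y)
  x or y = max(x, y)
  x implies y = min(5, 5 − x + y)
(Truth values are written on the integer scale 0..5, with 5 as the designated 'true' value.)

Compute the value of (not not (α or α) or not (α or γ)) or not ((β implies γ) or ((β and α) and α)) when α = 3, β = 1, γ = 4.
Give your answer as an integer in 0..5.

α or α = 3 or 3 = 3
not (α or α) = not 3 = 2
not not (α or α) = not 2 = 3
α or γ = 3 or 4 = 4
not (α or γ) = not 4 = 1
not not (α or α) or not (α or γ) = 3 or 1 = 3
β implies γ = 1 implies 4 = 5
β and α = 1 and 3 = 1
(β and α) and α = 1 and 3 = 1
(β implies γ) or ((β and α) and α) = 5 or 1 = 5
not ((β implies γ) or ((β and α) and α)) = not 5 = 0
(not not (α or α) or not (α or γ)) or not ((β implies γ) or ((β and α) and α)) = 3 or 0 = 3

3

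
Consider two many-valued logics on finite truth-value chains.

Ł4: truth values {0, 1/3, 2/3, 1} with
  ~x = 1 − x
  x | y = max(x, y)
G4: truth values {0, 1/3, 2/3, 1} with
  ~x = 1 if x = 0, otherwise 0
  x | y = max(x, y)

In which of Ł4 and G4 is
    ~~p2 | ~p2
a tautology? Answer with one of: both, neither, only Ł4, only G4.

In Ł4: at p2 = 1/3 the value is 2/3 — not a tautology.
In G4: every assignment gives 1 — tautology.

only G4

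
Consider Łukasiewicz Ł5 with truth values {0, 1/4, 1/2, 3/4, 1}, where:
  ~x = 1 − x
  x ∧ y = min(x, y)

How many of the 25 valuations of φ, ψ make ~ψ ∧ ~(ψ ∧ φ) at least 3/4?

value 1: 5 assignments (counts)
value 3/4: 5 assignments (counts)
value 1/2: 5 assignments
value 1/4: 5 assignments
value 0: 5 assignments
So 10 of the 25 assignments meet the threshold.

10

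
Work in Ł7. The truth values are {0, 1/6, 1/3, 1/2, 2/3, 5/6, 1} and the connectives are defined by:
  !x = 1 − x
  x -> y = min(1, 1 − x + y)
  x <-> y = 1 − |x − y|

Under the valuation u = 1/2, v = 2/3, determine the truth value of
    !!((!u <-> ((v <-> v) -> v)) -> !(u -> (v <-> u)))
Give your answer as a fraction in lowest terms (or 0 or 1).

!u = !1/2 = 1/2
v <-> v = 2/3 <-> 2/3 = 1
(v <-> v) -> v = 1 -> 2/3 = 2/3
!u <-> ((v <-> v) -> v) = 1/2 <-> 2/3 = 5/6
v <-> u = 2/3 <-> 1/2 = 5/6
u -> (v <-> u) = 1/2 -> 5/6 = 1
!(u -> (v <-> u)) = !1 = 0
(!u <-> ((v <-> v) -> v)) -> !(u -> (v <-> u)) = 5/6 -> 0 = 1/6
!((!u <-> ((v <-> v) -> v)) -> !(u -> (v <-> u))) = !1/6 = 5/6
!!((!u <-> ((v <-> v) -> v)) -> !(u -> (v <-> u))) = !5/6 = 1/6

1/6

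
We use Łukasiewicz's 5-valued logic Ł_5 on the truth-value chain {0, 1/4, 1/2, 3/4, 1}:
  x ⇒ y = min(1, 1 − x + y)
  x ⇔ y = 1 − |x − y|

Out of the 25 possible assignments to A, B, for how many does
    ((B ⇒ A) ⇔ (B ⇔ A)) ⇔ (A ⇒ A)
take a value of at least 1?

value 1: 15 assignments (counts)
value 3/4: 4 assignments
value 1/2: 3 assignments
value 1/4: 2 assignments
value 0: 1 assignment
So 15 of the 25 assignments meet the threshold.

15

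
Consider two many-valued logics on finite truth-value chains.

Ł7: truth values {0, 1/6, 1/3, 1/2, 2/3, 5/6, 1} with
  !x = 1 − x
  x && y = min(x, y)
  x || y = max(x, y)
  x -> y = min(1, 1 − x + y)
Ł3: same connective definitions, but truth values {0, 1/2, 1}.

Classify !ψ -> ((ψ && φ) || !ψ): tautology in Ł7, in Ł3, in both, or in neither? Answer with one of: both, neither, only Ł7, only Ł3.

In Ł7: every assignment gives 1 — tautology.
In Ł3: every assignment gives 1 — tautology.

both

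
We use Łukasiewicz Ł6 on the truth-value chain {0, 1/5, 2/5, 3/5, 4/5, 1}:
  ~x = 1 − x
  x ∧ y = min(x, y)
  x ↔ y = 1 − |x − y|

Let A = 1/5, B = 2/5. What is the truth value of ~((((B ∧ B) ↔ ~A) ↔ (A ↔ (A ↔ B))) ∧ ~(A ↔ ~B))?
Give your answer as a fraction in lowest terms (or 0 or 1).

3/5

B ∧ B = 2/5 ∧ 2/5 = 2/5
~A = ~1/5 = 4/5
(B ∧ B) ↔ ~A = 2/5 ↔ 4/5 = 3/5
A ↔ B = 1/5 ↔ 2/5 = 4/5
A ↔ (A ↔ B) = 1/5 ↔ 4/5 = 2/5
((B ∧ B) ↔ ~A) ↔ (A ↔ (A ↔ B)) = 3/5 ↔ 2/5 = 4/5
~B = ~2/5 = 3/5
A ↔ ~B = 1/5 ↔ 3/5 = 3/5
~(A ↔ ~B) = ~3/5 = 2/5
(((B ∧ B) ↔ ~A) ↔ (A ↔ (A ↔ B))) ∧ ~(A ↔ ~B) = 4/5 ∧ 2/5 = 2/5
~((((B ∧ B) ↔ ~A) ↔ (A ↔ (A ↔ B))) ∧ ~(A ↔ ~B)) = ~2/5 = 3/5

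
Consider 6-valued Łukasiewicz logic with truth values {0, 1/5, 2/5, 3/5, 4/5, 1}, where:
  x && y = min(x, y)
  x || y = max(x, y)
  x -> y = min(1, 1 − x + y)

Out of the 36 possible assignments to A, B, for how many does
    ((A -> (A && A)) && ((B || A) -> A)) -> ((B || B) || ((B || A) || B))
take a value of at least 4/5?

value 1: 17 assignments (counts)
value 4/5: 7 assignments (counts)
value 3/5: 5 assignments
value 2/5: 4 assignments
value 1/5: 2 assignments
value 0: 1 assignment
So 24 of the 36 assignments meet the threshold.

24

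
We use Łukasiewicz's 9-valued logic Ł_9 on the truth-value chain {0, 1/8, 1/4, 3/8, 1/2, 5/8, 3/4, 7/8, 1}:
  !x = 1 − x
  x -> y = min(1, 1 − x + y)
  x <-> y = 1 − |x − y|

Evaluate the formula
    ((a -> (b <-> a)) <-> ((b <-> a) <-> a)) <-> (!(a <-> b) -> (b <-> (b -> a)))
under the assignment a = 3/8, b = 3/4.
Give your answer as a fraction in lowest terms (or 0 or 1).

3/4

b <-> a = 3/4 <-> 3/8 = 5/8
a -> (b <-> a) = 3/8 -> 5/8 = 1
b <-> a = 3/4 <-> 3/8 = 5/8
(b <-> a) <-> a = 5/8 <-> 3/8 = 3/4
(a -> (b <-> a)) <-> ((b <-> a) <-> a) = 1 <-> 3/4 = 3/4
a <-> b = 3/8 <-> 3/4 = 5/8
!(a <-> b) = !5/8 = 3/8
b -> a = 3/4 -> 3/8 = 5/8
b <-> (b -> a) = 3/4 <-> 5/8 = 7/8
!(a <-> b) -> (b <-> (b -> a)) = 3/8 -> 7/8 = 1
((a -> (b <-> a)) <-> ((b <-> a) <-> a)) <-> (!(a <-> b) -> (b <-> (b -> a))) = 3/4 <-> 1 = 3/4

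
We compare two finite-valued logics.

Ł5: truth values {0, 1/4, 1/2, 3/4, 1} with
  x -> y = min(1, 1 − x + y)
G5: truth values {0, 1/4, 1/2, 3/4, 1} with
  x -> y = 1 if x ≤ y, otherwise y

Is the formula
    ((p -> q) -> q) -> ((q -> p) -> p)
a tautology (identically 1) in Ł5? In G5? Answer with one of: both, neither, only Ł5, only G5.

In Ł5: every assignment gives 1 — tautology.
In G5: at p = 1/4, q = 0 the value is 1/4 — not a tautology.

only Ł5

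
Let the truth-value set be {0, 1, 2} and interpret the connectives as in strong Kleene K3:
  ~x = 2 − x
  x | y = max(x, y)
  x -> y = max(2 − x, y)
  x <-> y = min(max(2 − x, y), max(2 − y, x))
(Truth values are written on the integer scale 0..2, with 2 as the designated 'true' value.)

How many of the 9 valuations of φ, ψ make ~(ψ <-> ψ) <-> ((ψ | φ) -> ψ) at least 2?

1

φ = 0, ψ = 0 ↦ 0  <
φ = 0, ψ = 1 ↦ 1  <
φ = 0, ψ = 2 ↦ 0  <
φ = 1, ψ = 0 ↦ 1  <
φ = 1, ψ = 1 ↦ 1  <
φ = 1, ψ = 2 ↦ 0  <
φ = 2, ψ = 0 ↦ 2  ≥
φ = 2, ψ = 1 ↦ 1  <
φ = 2, ψ = 2 ↦ 0  <
So 1 of the 9 assignments meets the threshold.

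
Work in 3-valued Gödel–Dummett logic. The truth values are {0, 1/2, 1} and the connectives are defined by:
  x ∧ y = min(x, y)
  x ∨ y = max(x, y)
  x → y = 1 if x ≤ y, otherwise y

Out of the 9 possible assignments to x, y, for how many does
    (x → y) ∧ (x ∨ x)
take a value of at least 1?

x = 0, y = 0 ↦ 0  <
x = 0, y = 1/2 ↦ 0  <
x = 0, y = 1 ↦ 0  <
x = 1/2, y = 0 ↦ 0  <
x = 1/2, y = 1/2 ↦ 1/2  <
x = 1/2, y = 1 ↦ 1/2  <
x = 1, y = 0 ↦ 0  <
x = 1, y = 1/2 ↦ 1/2  <
x = 1, y = 1 ↦ 1  ≥
So 1 of the 9 assignments meets the threshold.

1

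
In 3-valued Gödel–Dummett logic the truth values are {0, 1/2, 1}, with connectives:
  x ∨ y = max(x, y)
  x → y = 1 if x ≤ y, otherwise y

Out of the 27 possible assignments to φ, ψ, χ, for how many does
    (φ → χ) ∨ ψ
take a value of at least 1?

value 1: 21 assignments (counts)
value 1/2: 4 assignments
value 0: 2 assignments
So 21 of the 27 assignments meet the threshold.

21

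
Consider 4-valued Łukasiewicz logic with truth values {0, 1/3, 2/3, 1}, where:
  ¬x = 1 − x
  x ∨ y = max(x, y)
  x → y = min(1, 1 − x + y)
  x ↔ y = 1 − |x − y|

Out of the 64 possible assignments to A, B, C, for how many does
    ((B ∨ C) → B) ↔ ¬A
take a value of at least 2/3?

37

value 1: 16 assignments (counts)
value 2/3: 21 assignments (counts)
value 1/3: 16 assignments
value 0: 11 assignments
So 37 of the 64 assignments meet the threshold.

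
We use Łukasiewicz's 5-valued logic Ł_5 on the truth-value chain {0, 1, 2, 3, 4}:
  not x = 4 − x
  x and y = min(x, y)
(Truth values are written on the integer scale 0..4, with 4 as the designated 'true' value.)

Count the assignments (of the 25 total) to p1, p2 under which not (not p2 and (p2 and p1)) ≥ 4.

value 4: 13 assignments (counts)
value 3: 9 assignments
value 2: 3 assignments
So 13 of the 25 assignments meet the threshold.

13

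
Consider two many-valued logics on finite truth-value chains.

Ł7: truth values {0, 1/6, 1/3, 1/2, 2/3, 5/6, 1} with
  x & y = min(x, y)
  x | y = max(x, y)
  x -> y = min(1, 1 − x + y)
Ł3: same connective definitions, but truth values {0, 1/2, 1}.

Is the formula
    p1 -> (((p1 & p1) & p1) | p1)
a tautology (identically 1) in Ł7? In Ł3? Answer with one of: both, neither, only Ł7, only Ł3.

In Ł7: every assignment gives 1 — tautology.
In Ł3: every assignment gives 1 — tautology.

both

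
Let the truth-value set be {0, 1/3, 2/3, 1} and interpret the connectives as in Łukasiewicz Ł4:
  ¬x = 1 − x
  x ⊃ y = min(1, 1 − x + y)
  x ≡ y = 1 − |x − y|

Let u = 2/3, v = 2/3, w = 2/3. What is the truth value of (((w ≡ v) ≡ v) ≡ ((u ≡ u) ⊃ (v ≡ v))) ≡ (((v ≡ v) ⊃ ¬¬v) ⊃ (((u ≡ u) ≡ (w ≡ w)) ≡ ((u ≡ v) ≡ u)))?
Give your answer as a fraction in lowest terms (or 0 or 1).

w ≡ v = 2/3 ≡ 2/3 = 1
(w ≡ v) ≡ v = 1 ≡ 2/3 = 2/3
u ≡ u = 2/3 ≡ 2/3 = 1
v ≡ v = 2/3 ≡ 2/3 = 1
(u ≡ u) ⊃ (v ≡ v) = 1 ⊃ 1 = 1
((w ≡ v) ≡ v) ≡ ((u ≡ u) ⊃ (v ≡ v)) = 2/3 ≡ 1 = 2/3
v ≡ v = 2/3 ≡ 2/3 = 1
¬v = ¬2/3 = 1/3
¬¬v = ¬1/3 = 2/3
(v ≡ v) ⊃ ¬¬v = 1 ⊃ 2/3 = 2/3
u ≡ u = 2/3 ≡ 2/3 = 1
w ≡ w = 2/3 ≡ 2/3 = 1
(u ≡ u) ≡ (w ≡ w) = 1 ≡ 1 = 1
u ≡ v = 2/3 ≡ 2/3 = 1
(u ≡ v) ≡ u = 1 ≡ 2/3 = 2/3
((u ≡ u) ≡ (w ≡ w)) ≡ ((u ≡ v) ≡ u) = 1 ≡ 2/3 = 2/3
((v ≡ v) ⊃ ¬¬v) ⊃ (((u ≡ u) ≡ (w ≡ w)) ≡ ((u ≡ v) ≡ u)) = 2/3 ⊃ 2/3 = 1
(((w ≡ v) ≡ v) ≡ ((u ≡ u) ⊃ (v ≡ v))) ≡ (((v ≡ v) ⊃ ¬¬v) ⊃ (((u ≡ u) ≡ (w ≡ w)) ≡ ((u ≡ v) ≡ u))) = 2/3 ≡ 1 = 2/3

2/3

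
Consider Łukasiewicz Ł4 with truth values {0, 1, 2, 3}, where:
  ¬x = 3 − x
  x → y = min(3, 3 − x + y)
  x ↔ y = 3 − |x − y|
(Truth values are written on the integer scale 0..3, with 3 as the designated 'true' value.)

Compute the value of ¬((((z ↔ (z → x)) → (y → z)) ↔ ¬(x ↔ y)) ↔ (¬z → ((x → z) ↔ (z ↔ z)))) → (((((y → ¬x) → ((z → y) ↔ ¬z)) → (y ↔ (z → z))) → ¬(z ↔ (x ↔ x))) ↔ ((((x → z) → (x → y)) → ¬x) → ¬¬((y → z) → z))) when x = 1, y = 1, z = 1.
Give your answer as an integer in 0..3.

z → x = 1 → 1 = 3
z ↔ (z → x) = 1 ↔ 3 = 1
y → z = 1 → 1 = 3
(z ↔ (z → x)) → (y → z) = 1 → 3 = 3
x ↔ y = 1 ↔ 1 = 3
¬(x ↔ y) = ¬3 = 0
((z ↔ (z → x)) → (y → z)) ↔ ¬(x ↔ y) = 3 ↔ 0 = 0
¬z = ¬1 = 2
x → z = 1 → 1 = 3
z ↔ z = 1 ↔ 1 = 3
(x → z) ↔ (z ↔ z) = 3 ↔ 3 = 3
¬z → ((x → z) ↔ (z ↔ z)) = 2 → 3 = 3
(((z ↔ (z → x)) → (y → z)) ↔ ¬(x ↔ y)) ↔ (¬z → ((x → z) ↔ (z ↔ z))) = 0 ↔ 3 = 0
¬((((z ↔ (z → x)) → (y → z)) ↔ ¬(x ↔ y)) ↔ (¬z → ((x → z) ↔ (z ↔ z)))) = ¬0 = 3
¬x = ¬1 = 2
y → ¬x = 1 → 2 = 3
z → y = 1 → 1 = 3
¬z = ¬1 = 2
(z → y) ↔ ¬z = 3 ↔ 2 = 2
(y → ¬x) → ((z → y) ↔ ¬z) = 3 → 2 = 2
z → z = 1 → 1 = 3
y ↔ (z → z) = 1 ↔ 3 = 1
((y → ¬x) → ((z → y) ↔ ¬z)) → (y ↔ (z → z)) = 2 → 1 = 2
x ↔ x = 1 ↔ 1 = 3
z ↔ (x ↔ x) = 1 ↔ 3 = 1
¬(z ↔ (x ↔ x)) = ¬1 = 2
(((y → ¬x) → ((z → y) ↔ ¬z)) → (y ↔ (z → z))) → ¬(z ↔ (x ↔ x)) = 2 → 2 = 3
x → z = 1 → 1 = 3
x → y = 1 → 1 = 3
(x → z) → (x → y) = 3 → 3 = 3
¬x = ¬1 = 2
((x → z) → (x → y)) → ¬x = 3 → 2 = 2
y → z = 1 → 1 = 3
(y → z) → z = 3 → 1 = 1
¬((y → z) → z) = ¬1 = 2
¬¬((y → z) → z) = ¬2 = 1
(((x → z) → (x → y)) → ¬x) → ¬¬((y → z) → z) = 2 → 1 = 2
((((y → ¬x) → ((z → y) ↔ ¬z)) → (y ↔ (z → z))) → ¬(z ↔ (x ↔ x))) ↔ ((((x → z) → (x → y)) → ¬x) → ¬¬((y → z) → z)) = 3 ↔ 2 = 2
¬((((z ↔ (z → x)) → (y → z)) ↔ ¬(x ↔ y)) ↔ (¬z → ((x → z) ↔ (z ↔ z)))) → (((((y → ¬x) → ((z → y) ↔ ¬z)) → (y ↔ (z → z))) → ¬(z ↔ (x ↔ x))) ↔ ((((x → z) → (x → y)) → ¬x) → ¬¬((y → z) → z))) = 3 → 2 = 2

2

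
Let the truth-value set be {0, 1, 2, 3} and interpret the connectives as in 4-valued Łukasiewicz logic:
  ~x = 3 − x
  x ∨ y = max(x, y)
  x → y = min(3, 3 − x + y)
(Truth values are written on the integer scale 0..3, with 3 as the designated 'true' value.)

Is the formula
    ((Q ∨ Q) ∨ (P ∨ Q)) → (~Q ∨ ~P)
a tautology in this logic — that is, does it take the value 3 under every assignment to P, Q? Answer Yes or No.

No

Counterexample: take P = 1, Q = 3.
Q ∨ Q = 3 ∨ 3 = 3
P ∨ Q = 1 ∨ 3 = 3
(Q ∨ Q) ∨ (P ∨ Q) = 3 ∨ 3 = 3
~Q = ~3 = 0
~P = ~1 = 2
~Q ∨ ~P = 0 ∨ 2 = 2
((Q ∨ Q) ∨ (P ∨ Q)) → (~Q ∨ ~P) = 3 → 2 = 2
This gives 2 ≠ 3.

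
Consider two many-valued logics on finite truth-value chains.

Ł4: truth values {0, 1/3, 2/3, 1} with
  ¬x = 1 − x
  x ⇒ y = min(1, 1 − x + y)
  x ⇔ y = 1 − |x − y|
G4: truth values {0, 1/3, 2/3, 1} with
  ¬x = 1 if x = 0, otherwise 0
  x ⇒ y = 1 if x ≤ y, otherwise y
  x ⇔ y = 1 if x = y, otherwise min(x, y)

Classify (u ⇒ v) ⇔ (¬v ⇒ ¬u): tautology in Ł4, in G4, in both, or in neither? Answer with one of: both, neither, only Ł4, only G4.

only Ł4

In Ł4: every assignment gives 1 — tautology.
In G4: at u = 2/3, v = 1/3 the value is 1/3 — not a tautology.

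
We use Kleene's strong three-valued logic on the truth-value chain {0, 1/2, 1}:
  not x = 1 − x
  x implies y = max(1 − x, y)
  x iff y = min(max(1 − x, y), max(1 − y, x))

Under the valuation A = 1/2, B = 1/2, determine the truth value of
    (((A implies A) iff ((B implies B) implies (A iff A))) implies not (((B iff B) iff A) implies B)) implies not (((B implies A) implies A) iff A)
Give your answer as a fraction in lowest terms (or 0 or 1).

A implies A = 1/2 implies 1/2 = 1/2
B implies B = 1/2 implies 1/2 = 1/2
A iff A = 1/2 iff 1/2 = 1/2
(B implies B) implies (A iff A) = 1/2 implies 1/2 = 1/2
(A implies A) iff ((B implies B) implies (A iff A)) = 1/2 iff 1/2 = 1/2
B iff B = 1/2 iff 1/2 = 1/2
(B iff B) iff A = 1/2 iff 1/2 = 1/2
((B iff B) iff A) implies B = 1/2 implies 1/2 = 1/2
not (((B iff B) iff A) implies B) = not 1/2 = 1/2
((A implies A) iff ((B implies B) implies (A iff A))) implies not (((B iff B) iff A) implies B) = 1/2 implies 1/2 = 1/2
B implies A = 1/2 implies 1/2 = 1/2
(B implies A) implies A = 1/2 implies 1/2 = 1/2
((B implies A) implies A) iff A = 1/2 iff 1/2 = 1/2
not (((B implies A) implies A) iff A) = not 1/2 = 1/2
(((A implies A) iff ((B implies B) implies (A iff A))) implies not (((B iff B) iff A) implies B)) implies not (((B implies A) implies A) iff A) = 1/2 implies 1/2 = 1/2

1/2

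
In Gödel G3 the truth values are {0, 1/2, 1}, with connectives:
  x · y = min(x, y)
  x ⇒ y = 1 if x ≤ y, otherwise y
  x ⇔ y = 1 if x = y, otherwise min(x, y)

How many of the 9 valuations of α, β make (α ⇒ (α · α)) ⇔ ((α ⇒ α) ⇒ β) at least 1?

3

α = 0, β = 0 ↦ 0  <
α = 0, β = 1/2 ↦ 1/2  <
α = 0, β = 1 ↦ 1  ≥
α = 1/2, β = 0 ↦ 0  <
α = 1/2, β = 1/2 ↦ 1/2  <
α = 1/2, β = 1 ↦ 1  ≥
α = 1, β = 0 ↦ 0  <
α = 1, β = 1/2 ↦ 1/2  <
α = 1, β = 1 ↦ 1  ≥
So 3 of the 9 assignments meet the threshold.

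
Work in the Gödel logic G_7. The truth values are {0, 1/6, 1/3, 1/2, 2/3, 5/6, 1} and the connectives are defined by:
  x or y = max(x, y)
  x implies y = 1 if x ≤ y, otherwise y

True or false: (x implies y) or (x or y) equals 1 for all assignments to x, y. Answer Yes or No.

Counterexample: take x = 1/6, y = 0.
x implies y = 1/6 implies 0 = 0
x or y = 1/6 or 0 = 1/6
(x implies y) or (x or y) = 0 or 1/6 = 1/6
This gives 1/6 ≠ 1.

No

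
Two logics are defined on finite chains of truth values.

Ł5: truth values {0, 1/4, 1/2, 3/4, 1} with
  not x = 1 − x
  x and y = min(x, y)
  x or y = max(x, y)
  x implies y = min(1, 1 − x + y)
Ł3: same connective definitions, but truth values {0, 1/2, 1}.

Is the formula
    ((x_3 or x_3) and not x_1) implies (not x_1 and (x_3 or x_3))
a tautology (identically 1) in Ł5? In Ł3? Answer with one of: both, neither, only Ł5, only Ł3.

both

In Ł5: every assignment gives 1 — tautology.
In Ł3: every assignment gives 1 — tautology.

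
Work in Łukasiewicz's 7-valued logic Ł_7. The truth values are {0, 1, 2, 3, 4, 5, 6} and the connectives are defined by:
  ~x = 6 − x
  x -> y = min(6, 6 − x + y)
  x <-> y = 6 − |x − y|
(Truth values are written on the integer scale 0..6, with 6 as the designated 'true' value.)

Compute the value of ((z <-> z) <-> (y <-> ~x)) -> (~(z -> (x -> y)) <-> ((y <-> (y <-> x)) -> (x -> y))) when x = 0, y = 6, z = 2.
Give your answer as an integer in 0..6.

0

z <-> z = 2 <-> 2 = 6
~x = ~0 = 6
y <-> ~x = 6 <-> 6 = 6
(z <-> z) <-> (y <-> ~x) = 6 <-> 6 = 6
x -> y = 0 -> 6 = 6
z -> (x -> y) = 2 -> 6 = 6
~(z -> (x -> y)) = ~6 = 0
y <-> x = 6 <-> 0 = 0
y <-> (y <-> x) = 6 <-> 0 = 0
x -> y = 0 -> 6 = 6
(y <-> (y <-> x)) -> (x -> y) = 0 -> 6 = 6
~(z -> (x -> y)) <-> ((y <-> (y <-> x)) -> (x -> y)) = 0 <-> 6 = 0
((z <-> z) <-> (y <-> ~x)) -> (~(z -> (x -> y)) <-> ((y <-> (y <-> x)) -> (x -> y))) = 6 -> 0 = 0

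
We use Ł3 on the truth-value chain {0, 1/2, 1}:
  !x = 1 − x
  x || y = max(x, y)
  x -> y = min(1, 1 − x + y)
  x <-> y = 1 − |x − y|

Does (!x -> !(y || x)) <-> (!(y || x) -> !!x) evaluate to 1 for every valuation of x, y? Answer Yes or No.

Counterexample: take x = 0, y = 0.
!x = !0 = 1
y || x = 0 || 0 = 0
!(y || x) = !0 = 1
!x -> !(y || x) = 1 -> 1 = 1
y || x = 0 || 0 = 0
!(y || x) = !0 = 1
!x = !0 = 1
!!x = !1 = 0
!(y || x) -> !!x = 1 -> 0 = 0
(!x -> !(y || x)) <-> (!(y || x) -> !!x) = 1 <-> 0 = 0
This gives 0 ≠ 1.

No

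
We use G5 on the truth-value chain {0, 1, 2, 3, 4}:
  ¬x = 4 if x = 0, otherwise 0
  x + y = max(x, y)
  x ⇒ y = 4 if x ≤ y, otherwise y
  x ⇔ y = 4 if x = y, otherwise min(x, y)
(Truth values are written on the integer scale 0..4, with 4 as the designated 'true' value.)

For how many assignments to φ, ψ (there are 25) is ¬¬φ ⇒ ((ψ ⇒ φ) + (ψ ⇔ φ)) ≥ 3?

20

value 4: 19 assignments (counts)
value 3: 1 assignment (counts)
value 2: 2 assignments
value 1: 3 assignments
So 20 of the 25 assignments meet the threshold.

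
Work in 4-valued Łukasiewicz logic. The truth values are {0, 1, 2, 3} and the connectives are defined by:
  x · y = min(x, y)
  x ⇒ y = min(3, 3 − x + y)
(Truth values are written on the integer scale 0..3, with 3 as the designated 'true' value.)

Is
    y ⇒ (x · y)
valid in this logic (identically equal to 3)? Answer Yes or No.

Counterexample: take x = 0, y = 1.
x · y = 0 · 1 = 0
y ⇒ (x · y) = 1 ⇒ 0 = 2
This gives 2 ≠ 3.

No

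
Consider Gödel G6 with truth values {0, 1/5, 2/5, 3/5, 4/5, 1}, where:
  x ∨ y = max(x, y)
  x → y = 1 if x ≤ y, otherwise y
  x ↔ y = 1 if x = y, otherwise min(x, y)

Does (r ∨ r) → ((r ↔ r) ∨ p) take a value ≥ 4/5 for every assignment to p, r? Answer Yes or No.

At p = 1, r = 3/5, for instance:
r ∨ r = 3/5 ∨ 3/5 = 3/5
r ↔ r = 3/5 ↔ 3/5 = 1
(r ↔ r) ∨ p = 1 ∨ 1 = 1
(r ∨ r) → ((r ↔ r) ∨ p) = 3/5 → 1 = 1
and checking the remaining 35 assignments likewise gives ≥ 4/5 in every case.

Yes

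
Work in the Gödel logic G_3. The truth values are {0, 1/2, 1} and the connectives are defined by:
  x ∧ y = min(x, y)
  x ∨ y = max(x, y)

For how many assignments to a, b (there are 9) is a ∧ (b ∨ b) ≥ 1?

1

a = 0, b = 0 ↦ 0  <
a = 0, b = 1/2 ↦ 0  <
a = 0, b = 1 ↦ 0  <
a = 1/2, b = 0 ↦ 0  <
a = 1/2, b = 1/2 ↦ 1/2  <
a = 1/2, b = 1 ↦ 1/2  <
a = 1, b = 0 ↦ 0  <
a = 1, b = 1/2 ↦ 1/2  <
a = 1, b = 1 ↦ 1  ≥
So 1 of the 9 assignments meets the threshold.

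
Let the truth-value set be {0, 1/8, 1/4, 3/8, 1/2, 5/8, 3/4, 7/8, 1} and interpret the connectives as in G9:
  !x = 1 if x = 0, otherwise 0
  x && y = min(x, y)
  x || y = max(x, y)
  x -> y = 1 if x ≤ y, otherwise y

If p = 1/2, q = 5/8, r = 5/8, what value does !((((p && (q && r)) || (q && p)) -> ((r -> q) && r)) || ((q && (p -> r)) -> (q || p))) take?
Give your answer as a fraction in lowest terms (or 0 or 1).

0

q && r = 5/8 && 5/8 = 5/8
p && (q && r) = 1/2 && 5/8 = 1/2
q && p = 5/8 && 1/2 = 1/2
(p && (q && r)) || (q && p) = 1/2 || 1/2 = 1/2
r -> q = 5/8 -> 5/8 = 1
(r -> q) && r = 1 && 5/8 = 5/8
((p && (q && r)) || (q && p)) -> ((r -> q) && r) = 1/2 -> 5/8 = 1
p -> r = 1/2 -> 5/8 = 1
q && (p -> r) = 5/8 && 1 = 5/8
q || p = 5/8 || 1/2 = 5/8
(q && (p -> r)) -> (q || p) = 5/8 -> 5/8 = 1
(((p && (q && r)) || (q && p)) -> ((r -> q) && r)) || ((q && (p -> r)) -> (q || p)) = 1 || 1 = 1
!((((p && (q && r)) || (q && p)) -> ((r -> q) && r)) || ((q && (p -> r)) -> (q || p))) = !1 = 0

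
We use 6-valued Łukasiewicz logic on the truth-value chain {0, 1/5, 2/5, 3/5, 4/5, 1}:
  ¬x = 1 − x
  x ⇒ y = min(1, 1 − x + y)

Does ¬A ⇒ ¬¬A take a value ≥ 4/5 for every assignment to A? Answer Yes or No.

No

Counterexample: take A = 0.
¬A = ¬0 = 1
¬A = ¬0 = 1
¬¬A = ¬1 = 0
¬A ⇒ ¬¬A = 1 ⇒ 0 = 0
This gives 0, which is below 4/5.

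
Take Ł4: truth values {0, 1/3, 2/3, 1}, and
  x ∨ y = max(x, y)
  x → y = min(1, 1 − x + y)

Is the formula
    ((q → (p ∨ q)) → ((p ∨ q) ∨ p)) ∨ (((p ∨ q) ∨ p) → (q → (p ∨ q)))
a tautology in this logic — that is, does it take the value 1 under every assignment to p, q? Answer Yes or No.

p = 0, q = 0 ↦ 1
p = 0, q = 1/3 ↦ 1
p = 0, q = 2/3 ↦ 1
p = 0, q = 1 ↦ 1
p = 1/3, q = 0 ↦ 1
p = 1/3, q = 1/3 ↦ 1
p = 1/3, q = 2/3 ↦ 1
p = 1/3, q = 1 ↦ 1
p = 2/3, q = 0 ↦ 1
p = 2/3, q = 1/3 ↦ 1
p = 2/3, q = 2/3 ↦ 1
p = 2/3, q = 1 ↦ 1
p = 1, q = 0 ↦ 1
p = 1, q = 1/3 ↦ 1
p = 1, q = 2/3 ↦ 1
p = 1, q = 1 ↦ 1
Every assignment gives a value ≥ 1.

Yes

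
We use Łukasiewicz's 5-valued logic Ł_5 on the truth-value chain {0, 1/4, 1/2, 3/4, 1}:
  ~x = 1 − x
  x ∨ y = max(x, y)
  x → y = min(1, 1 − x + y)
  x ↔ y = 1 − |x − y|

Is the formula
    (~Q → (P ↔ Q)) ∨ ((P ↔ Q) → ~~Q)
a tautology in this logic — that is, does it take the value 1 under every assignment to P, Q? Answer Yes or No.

No

Counterexample: take P = 1/4, Q = 0.
~Q = ~0 = 1
P ↔ Q = 1/4 ↔ 0 = 3/4
~Q → (P ↔ Q) = 1 → 3/4 = 3/4
P ↔ Q = 1/4 ↔ 0 = 3/4
~Q = ~0 = 1
~~Q = ~1 = 0
(P ↔ Q) → ~~Q = 3/4 → 0 = 1/4
(~Q → (P ↔ Q)) ∨ ((P ↔ Q) → ~~Q) = 3/4 ∨ 1/4 = 3/4
This gives 3/4 ≠ 1.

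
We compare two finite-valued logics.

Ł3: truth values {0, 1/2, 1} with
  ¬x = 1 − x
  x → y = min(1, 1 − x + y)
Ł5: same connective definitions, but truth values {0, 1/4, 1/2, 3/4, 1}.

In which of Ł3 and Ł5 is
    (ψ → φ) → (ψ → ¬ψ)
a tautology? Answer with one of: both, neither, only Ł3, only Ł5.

In Ł3: at φ = 1/2, ψ = 1 the value is 1/2 — not a tautology.
In Ł5: at φ = 1/4, ψ = 1 the value is 3/4 — not a tautology.

neither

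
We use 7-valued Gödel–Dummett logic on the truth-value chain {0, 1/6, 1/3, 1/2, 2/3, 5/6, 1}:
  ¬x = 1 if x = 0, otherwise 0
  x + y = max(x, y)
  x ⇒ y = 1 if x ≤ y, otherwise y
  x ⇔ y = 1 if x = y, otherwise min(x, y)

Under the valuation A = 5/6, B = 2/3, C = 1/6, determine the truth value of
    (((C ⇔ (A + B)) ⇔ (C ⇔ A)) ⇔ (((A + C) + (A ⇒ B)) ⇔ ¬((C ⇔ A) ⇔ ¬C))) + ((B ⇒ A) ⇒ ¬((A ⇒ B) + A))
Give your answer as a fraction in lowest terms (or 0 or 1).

5/6

A + B = 5/6 + 2/3 = 5/6
C ⇔ (A + B) = 1/6 ⇔ 5/6 = 1/6
C ⇔ A = 1/6 ⇔ 5/6 = 1/6
(C ⇔ (A + B)) ⇔ (C ⇔ A) = 1/6 ⇔ 1/6 = 1
A + C = 5/6 + 1/6 = 5/6
A ⇒ B = 5/6 ⇒ 2/3 = 2/3
(A + C) + (A ⇒ B) = 5/6 + 2/3 = 5/6
C ⇔ A = 1/6 ⇔ 5/6 = 1/6
¬C = ¬1/6 = 0
(C ⇔ A) ⇔ ¬C = 1/6 ⇔ 0 = 0
¬((C ⇔ A) ⇔ ¬C) = ¬0 = 1
((A + C) + (A ⇒ B)) ⇔ ¬((C ⇔ A) ⇔ ¬C) = 5/6 ⇔ 1 = 5/6
((C ⇔ (A + B)) ⇔ (C ⇔ A)) ⇔ (((A + C) + (A ⇒ B)) ⇔ ¬((C ⇔ A) ⇔ ¬C)) = 1 ⇔ 5/6 = 5/6
B ⇒ A = 2/3 ⇒ 5/6 = 1
A ⇒ B = 5/6 ⇒ 2/3 = 2/3
(A ⇒ B) + A = 2/3 + 5/6 = 5/6
¬((A ⇒ B) + A) = ¬5/6 = 0
(B ⇒ A) ⇒ ¬((A ⇒ B) + A) = 1 ⇒ 0 = 0
(((C ⇔ (A + B)) ⇔ (C ⇔ A)) ⇔ (((A + C) + (A ⇒ B)) ⇔ ¬((C ⇔ A) ⇔ ¬C))) + ((B ⇒ A) ⇒ ¬((A ⇒ B) + A)) = 5/6 + 0 = 5/6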